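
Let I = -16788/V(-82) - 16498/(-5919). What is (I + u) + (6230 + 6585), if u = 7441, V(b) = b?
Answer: 4966066328/242679 ≈ 20464.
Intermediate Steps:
I = 50360504/242679 (I = -16788/(-82) - 16498/(-5919) = -16788*(-1/82) - 16498*(-1/5919) = 8394/41 + 16498/5919 = 50360504/242679 ≈ 207.52)
(I + u) + (6230 + 6585) = (50360504/242679 + 7441) + (6230 + 6585) = 1856134943/242679 + 12815 = 4966066328/242679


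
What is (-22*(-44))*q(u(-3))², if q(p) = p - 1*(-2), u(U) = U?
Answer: 968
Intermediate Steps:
q(p) = 2 + p (q(p) = p + 2 = 2 + p)
(-22*(-44))*q(u(-3))² = (-22*(-44))*(2 - 3)² = 968*(-1)² = 968*1 = 968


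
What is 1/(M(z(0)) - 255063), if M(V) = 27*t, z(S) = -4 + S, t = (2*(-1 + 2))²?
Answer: -1/254955 ≈ -3.9223e-6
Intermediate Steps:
t = 4 (t = (2*1)² = 2² = 4)
M(V) = 108 (M(V) = 27*4 = 108)
1/(M(z(0)) - 255063) = 1/(108 - 255063) = 1/(-254955) = -1/254955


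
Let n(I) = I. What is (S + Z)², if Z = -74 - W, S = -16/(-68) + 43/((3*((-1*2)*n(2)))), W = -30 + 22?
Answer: 200137609/41616 ≈ 4809.1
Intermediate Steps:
W = -8
S = -683/204 (S = -16/(-68) + 43/((3*(-1*2*2))) = -16*(-1/68) + 43/((3*(-2*2))) = 4/17 + 43/((3*(-4))) = 4/17 + 43/(-12) = 4/17 + 43*(-1/12) = 4/17 - 43/12 = -683/204 ≈ -3.3480)
Z = -66 (Z = -74 - 1*(-8) = -74 + 8 = -66)
(S + Z)² = (-683/204 - 66)² = (-14147/204)² = 200137609/41616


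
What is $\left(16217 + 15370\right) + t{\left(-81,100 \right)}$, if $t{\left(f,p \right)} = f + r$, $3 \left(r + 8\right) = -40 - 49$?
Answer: $\frac{94405}{3} \approx 31468.0$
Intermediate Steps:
$r = - \frac{113}{3}$ ($r = -8 + \frac{-40 - 49}{3} = -8 + \frac{1}{3} \left(-89\right) = -8 - \frac{89}{3} = - \frac{113}{3} \approx -37.667$)
$t{\left(f,p \right)} = - \frac{113}{3} + f$ ($t{\left(f,p \right)} = f - \frac{113}{3} = - \frac{113}{3} + f$)
$\left(16217 + 15370\right) + t{\left(-81,100 \right)} = \left(16217 + 15370\right) - \frac{356}{3} = 31587 - \frac{356}{3} = \frac{94405}{3}$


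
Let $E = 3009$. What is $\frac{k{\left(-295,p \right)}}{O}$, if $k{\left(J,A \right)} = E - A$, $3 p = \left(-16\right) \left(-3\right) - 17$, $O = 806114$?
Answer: $\frac{4498}{1209171} \approx 0.0037199$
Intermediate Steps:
$p = \frac{31}{3}$ ($p = \frac{\left(-16\right) \left(-3\right) - 17}{3} = \frac{48 - 17}{3} = \frac{1}{3} \cdot 31 = \frac{31}{3} \approx 10.333$)
$k{\left(J,A \right)} = 3009 - A$
$\frac{k{\left(-295,p \right)}}{O} = \frac{3009 - \frac{31}{3}}{806114} = \left(3009 - \frac{31}{3}\right) \frac{1}{806114} = \frac{8996}{3} \cdot \frac{1}{806114} = \frac{4498}{1209171}$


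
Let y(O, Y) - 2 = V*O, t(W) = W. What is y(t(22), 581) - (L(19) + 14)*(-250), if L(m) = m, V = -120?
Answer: 5612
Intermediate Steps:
y(O, Y) = 2 - 120*O
y(t(22), 581) - (L(19) + 14)*(-250) = (2 - 120*22) - (19 + 14)*(-250) = (2 - 2640) - 33*(-250) = -2638 - 1*(-8250) = -2638 + 8250 = 5612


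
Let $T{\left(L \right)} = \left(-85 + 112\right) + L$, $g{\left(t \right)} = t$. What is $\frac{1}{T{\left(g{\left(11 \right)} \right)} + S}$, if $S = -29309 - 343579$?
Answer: $- \frac{1}{372850} \approx -2.682 \cdot 10^{-6}$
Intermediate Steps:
$S = -372888$
$T{\left(L \right)} = 27 + L$
$\frac{1}{T{\left(g{\left(11 \right)} \right)} + S} = \frac{1}{\left(27 + 11\right) - 372888} = \frac{1}{38 - 372888} = \frac{1}{-372850} = - \frac{1}{372850}$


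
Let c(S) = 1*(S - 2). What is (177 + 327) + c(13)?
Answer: 515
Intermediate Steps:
c(S) = -2 + S (c(S) = 1*(-2 + S) = -2 + S)
(177 + 327) + c(13) = (177 + 327) + (-2 + 13) = 504 + 11 = 515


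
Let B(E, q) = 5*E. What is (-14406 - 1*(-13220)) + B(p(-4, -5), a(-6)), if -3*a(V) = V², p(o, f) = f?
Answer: -1211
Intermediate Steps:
a(V) = -V²/3
(-14406 - 1*(-13220)) + B(p(-4, -5), a(-6)) = (-14406 - 1*(-13220)) + 5*(-5) = (-14406 + 13220) - 25 = -1186 - 25 = -1211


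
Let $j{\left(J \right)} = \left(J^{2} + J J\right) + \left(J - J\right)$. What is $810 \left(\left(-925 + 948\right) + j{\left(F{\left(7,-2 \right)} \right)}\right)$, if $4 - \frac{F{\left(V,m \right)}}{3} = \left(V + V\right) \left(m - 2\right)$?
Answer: $52506630$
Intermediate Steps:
$F{\left(V,m \right)} = 12 - 6 V \left(-2 + m\right)$ ($F{\left(V,m \right)} = 12 - 3 \left(V + V\right) \left(m - 2\right) = 12 - 3 \cdot 2 V \left(-2 + m\right) = 12 - 6 V \left(-2 + m\right)$)
$j{\left(J \right)} = 2 J^{2}$ ($j{\left(J \right)} = \left(J^{2} + J^{2}\right) + 0 = 2 J^{2} + 0 = 2 J^{2}$)
$810 \left(\left(-925 + 948\right) + j{\left(F{\left(7,-2 \right)} \right)}\right) = 810 \left(\left(-925 + 948\right) + 2 \left(12 + 12 \cdot 7 - 42 \left(-2\right)\right)^{2}\right) = 810 \left(23 + 2 \left(12 + 84 + 84\right)^{2}\right) = 810 \left(23 + 2 \cdot 180^{2}\right) = 810 \left(23 + 2 \cdot 32400\right) = 810 \left(23 + 64800\right) = 810 \cdot 64823 = 52506630$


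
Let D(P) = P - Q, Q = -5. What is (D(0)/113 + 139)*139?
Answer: 2183968/113 ≈ 19327.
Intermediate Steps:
D(P) = 5 + P (D(P) = P - 1*(-5) = P + 5 = 5 + P)
(D(0)/113 + 139)*139 = ((5 + 0)/113 + 139)*139 = (5*(1/113) + 139)*139 = (5/113 + 139)*139 = (15712/113)*139 = 2183968/113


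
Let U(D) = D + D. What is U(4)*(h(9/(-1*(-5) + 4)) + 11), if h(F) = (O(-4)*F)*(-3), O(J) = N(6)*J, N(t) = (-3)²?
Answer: 952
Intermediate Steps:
N(t) = 9
U(D) = 2*D
O(J) = 9*J
h(F) = 108*F (h(F) = ((9*(-4))*F)*(-3) = -36*F*(-3) = 108*F)
U(4)*(h(9/(-1*(-5) + 4)) + 11) = (2*4)*(108*(9/(-1*(-5) + 4)) + 11) = 8*(108*(9/(5 + 4)) + 11) = 8*(108*(9/9) + 11) = 8*(108*(9*(⅑)) + 11) = 8*(108*1 + 11) = 8*(108 + 11) = 8*119 = 952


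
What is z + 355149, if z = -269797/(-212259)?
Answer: 75383841388/212259 ≈ 3.5515e+5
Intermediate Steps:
z = 269797/212259 (z = -269797*(-1/212259) = 269797/212259 ≈ 1.2711)
z + 355149 = 269797/212259 + 355149 = 75383841388/212259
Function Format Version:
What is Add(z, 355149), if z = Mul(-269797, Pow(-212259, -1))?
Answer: Rational(75383841388, 212259) ≈ 3.5515e+5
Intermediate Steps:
z = Rational(269797, 212259) (z = Mul(-269797, Rational(-1, 212259)) = Rational(269797, 212259) ≈ 1.2711)
Add(z, 355149) = Add(Rational(269797, 212259), 355149) = Rational(75383841388, 212259)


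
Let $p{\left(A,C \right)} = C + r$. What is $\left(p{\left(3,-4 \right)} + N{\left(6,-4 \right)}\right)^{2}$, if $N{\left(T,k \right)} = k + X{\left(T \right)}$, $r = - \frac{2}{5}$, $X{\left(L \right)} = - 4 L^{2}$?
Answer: $\frac{580644}{25} \approx 23226.0$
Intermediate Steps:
$r = - \frac{2}{5}$ ($r = \left(-2\right) \frac{1}{5} = - \frac{2}{5} \approx -0.4$)
$N{\left(T,k \right)} = k - 4 T^{2}$
$p{\left(A,C \right)} = - \frac{2}{5} + C$ ($p{\left(A,C \right)} = C - \frac{2}{5} = - \frac{2}{5} + C$)
$\left(p{\left(3,-4 \right)} + N{\left(6,-4 \right)}\right)^{2} = \left(\left(- \frac{2}{5} - 4\right) - \left(4 + 4 \cdot 6^{2}\right)\right)^{2} = \left(- \frac{22}{5} - 148\right)^{2} = \left(- \frac{762}{5}\right)^{2} = \frac{580644}{25}$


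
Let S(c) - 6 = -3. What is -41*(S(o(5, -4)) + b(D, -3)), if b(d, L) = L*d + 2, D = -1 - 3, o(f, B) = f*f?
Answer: -697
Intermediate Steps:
o(f, B) = f²
S(c) = 3 (S(c) = 6 - 3 = 3)
D = -4
b(d, L) = 2 + L*d
-41*(S(o(5, -4)) + b(D, -3)) = -41*(3 + (2 - 3*(-4))) = -41*(3 + (2 + 12)) = -41*(3 + 14) = -41*17 = -697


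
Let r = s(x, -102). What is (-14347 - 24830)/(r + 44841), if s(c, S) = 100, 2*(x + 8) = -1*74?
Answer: -39177/44941 ≈ -0.87174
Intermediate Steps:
x = -45 (x = -8 + (-1*74)/2 = -8 + (½)*(-74) = -8 - 37 = -45)
r = 100
(-14347 - 24830)/(r + 44841) = (-14347 - 24830)/(100 + 44841) = -39177/44941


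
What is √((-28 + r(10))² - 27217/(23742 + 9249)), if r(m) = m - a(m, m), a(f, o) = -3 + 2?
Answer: √313651441362/32991 ≈ 16.976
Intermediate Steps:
a(f, o) = -1
r(m) = 1 + m (r(m) = m - 1*(-1) = m + 1 = 1 + m)
√((-28 + r(10))² - 27217/(23742 + 9249)) = √((-28 + (1 + 10))² - 27217/(23742 + 9249)) = √((-28 + 11)² - 27217/32991) = √((-17)² - 27217*1/32991) = √(289 - 27217/32991) = √(9507182/32991) = √313651441362/32991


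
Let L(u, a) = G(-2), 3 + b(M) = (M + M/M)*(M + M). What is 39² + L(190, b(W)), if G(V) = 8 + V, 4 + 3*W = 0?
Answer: 1527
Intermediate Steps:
W = -4/3 (W = -4/3 + (⅓)*0 = -4/3 + 0 = -4/3 ≈ -1.3333)
b(M) = -3 + 2*M*(1 + M) (b(M) = -3 + (M + M/M)*(M + M) = -3 + (M + 1)*(2*M) = -3 + (1 + M)*(2*M) = -3 + 2*M*(1 + M))
L(u, a) = 6 (L(u, a) = 8 - 2 = 6)
39² + L(190, b(W)) = 39² + 6 = 1521 + 6 = 1527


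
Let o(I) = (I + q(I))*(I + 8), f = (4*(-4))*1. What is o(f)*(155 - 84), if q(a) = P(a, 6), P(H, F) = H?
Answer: 18176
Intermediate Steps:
f = -16 (f = -16*1 = -16)
q(a) = a
o(I) = 2*I*(8 + I) (o(I) = (I + I)*(I + 8) = (2*I)*(8 + I) = 2*I*(8 + I))
o(f)*(155 - 84) = (2*(-16)*(8 - 16))*(155 - 84) = (2*(-16)*(-8))*71 = 256*71 = 18176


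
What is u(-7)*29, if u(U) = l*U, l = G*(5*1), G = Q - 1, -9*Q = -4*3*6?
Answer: -7105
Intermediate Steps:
Q = 8 (Q = -(-4*3)*6/9 = -(-4)*6/3 = -⅑*(-72) = 8)
G = 7 (G = 8 - 1 = 7)
l = 35 (l = 7*(5*1) = 7*5 = 35)
u(U) = 35*U
u(-7)*29 = (35*(-7))*29 = -245*29 = -7105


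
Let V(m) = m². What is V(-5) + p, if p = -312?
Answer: -287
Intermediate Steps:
V(-5) + p = (-5)² - 312 = 25 - 312 = -287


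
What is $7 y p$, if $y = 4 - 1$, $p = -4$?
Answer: $-84$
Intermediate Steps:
$y = 3$
$7 y p = 7 \cdot 3 \left(-4\right) = 21 \left(-4\right) = -84$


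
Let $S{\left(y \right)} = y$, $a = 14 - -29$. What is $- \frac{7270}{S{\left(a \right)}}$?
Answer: $- \frac{7270}{43} \approx -169.07$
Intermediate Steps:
$a = 43$ ($a = 14 + 29 = 43$)
$- \frac{7270}{S{\left(a \right)}} = - \frac{7270}{43}$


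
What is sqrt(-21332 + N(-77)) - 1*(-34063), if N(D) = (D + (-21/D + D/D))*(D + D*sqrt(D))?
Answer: 34063 + sqrt(-15501 + 5831*I*sqrt(77)) ≈ 34201.0 + 185.69*I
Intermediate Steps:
N(D) = (D + D**(3/2))*(1 + D - 21/D) (N(D) = (D + (-21/D + 1))*(D + D**(3/2)) = (D + (1 - 21/D))*(D + D**(3/2)) = (1 + D - 21/D)*(D + D**(3/2)) = (D + D**(3/2))*(1 + D - 21/D))
sqrt(-21332 + N(-77)) - 1*(-34063) = sqrt(-21332 + (-21 - 77 + (-77)**2 + (-77)**(3/2) + (-77)**(5/2) - 21*I*sqrt(77))) - 1*(-34063) = sqrt(-21332 + (-21 - 77 + 5929 - 77*I*sqrt(77) + 5929*I*sqrt(77) - 21*I*sqrt(77))) + 34063 = sqrt(-21332 + (5831 + 5831*I*sqrt(77))) + 34063 = sqrt(-15501 + 5831*I*sqrt(77)) + 34063 = 34063 + sqrt(-15501 + 5831*I*sqrt(77))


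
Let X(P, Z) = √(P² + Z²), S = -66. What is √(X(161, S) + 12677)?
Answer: √(12677 + √30277) ≈ 113.36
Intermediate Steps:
√(X(161, S) + 12677) = √(√(161² + (-66)²) + 12677) = √(√(25921 + 4356) + 12677) = √(√30277 + 12677) = √(12677 + √30277)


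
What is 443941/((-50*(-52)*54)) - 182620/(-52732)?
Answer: 12262436203/1850893200 ≈ 6.6251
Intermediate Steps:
443941/((-50*(-52)*54)) - 182620/(-52732) = 443941/((2600*54)) - 182620*(-1/52732) = 443941/140400 + 45655/13183 = 12262436203/1850893200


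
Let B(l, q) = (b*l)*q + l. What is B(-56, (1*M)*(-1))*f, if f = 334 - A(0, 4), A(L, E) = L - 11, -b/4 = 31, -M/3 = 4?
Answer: 28728840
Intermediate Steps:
M = -12 (M = -3*4 = -12)
b = -124 (b = -4*31 = -124)
A(L, E) = -11 + L
B(l, q) = l - 124*l*q (B(l, q) = (-124*l)*q + l = -124*l*q + l = l - 124*l*q)
f = 345 (f = 334 - (-11 + 0) = 334 - 1*(-11) = 334 + 11 = 345)
B(-56, (1*M)*(-1))*f = -56*(1 - 124*1*(-12)*(-1))*345 = -56*(1 - (-1488)*(-1))*345 = -56*(1 - 124*12)*345 = -56*(1 - 1488)*345 = -56*(-1487)*345 = 83272*345 = 28728840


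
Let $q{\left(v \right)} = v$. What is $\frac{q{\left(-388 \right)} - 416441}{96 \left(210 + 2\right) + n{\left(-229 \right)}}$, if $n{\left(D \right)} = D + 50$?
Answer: $- \frac{416829}{20173} \approx -20.663$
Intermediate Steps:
$n{\left(D \right)} = 50 + D$
$\frac{q{\left(-388 \right)} - 416441}{96 \left(210 + 2\right) + n{\left(-229 \right)}} = \frac{-388 - 416441}{96 \left(210 + 2\right) + \left(50 - 229\right)} = - \frac{416829}{96 \cdot 212 - 179} = - \frac{416829}{20352 - 179} = - \frac{416829}{20173}$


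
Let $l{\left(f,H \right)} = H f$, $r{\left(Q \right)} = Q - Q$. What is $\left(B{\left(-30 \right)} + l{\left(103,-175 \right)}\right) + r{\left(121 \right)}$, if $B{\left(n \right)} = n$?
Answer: $-18055$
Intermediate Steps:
$r{\left(Q \right)} = 0$
$\left(B{\left(-30 \right)} + l{\left(103,-175 \right)}\right) + r{\left(121 \right)} = \left(-30 - 18025\right) + 0 = -18055 + 0 = -18055$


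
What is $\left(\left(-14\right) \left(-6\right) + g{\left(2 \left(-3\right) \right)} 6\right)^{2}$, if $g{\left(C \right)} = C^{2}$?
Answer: $90000$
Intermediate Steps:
$\left(\left(-14\right) \left(-6\right) + g{\left(2 \left(-3\right) \right)} 6\right)^{2} = \left(\left(-14\right) \left(-6\right) + \left(2 \left(-3\right)\right)^{2} \cdot 6\right)^{2} = \left(84 + \left(-6\right)^{2} \cdot 6\right)^{2} = \left(84 + 36 \cdot 6\right)^{2} = \left(84 + 216\right)^{2} = 300^{2} = 90000$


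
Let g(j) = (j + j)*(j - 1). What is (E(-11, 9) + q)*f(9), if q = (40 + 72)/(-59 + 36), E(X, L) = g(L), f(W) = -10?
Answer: -32000/23 ≈ -1391.3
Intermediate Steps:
g(j) = 2*j*(-1 + j) (g(j) = (2*j)*(-1 + j) = 2*j*(-1 + j))
E(X, L) = 2*L*(-1 + L)
q = -112/23 (q = 112/(-23) = 112*(-1/23) = -112/23 ≈ -4.8696)
(E(-11, 9) + q)*f(9) = (2*9*(-1 + 9) - 112/23)*(-10) = (2*9*8 - 112/23)*(-10) = (144 - 112/23)*(-10) = (3200/23)*(-10) = -32000/23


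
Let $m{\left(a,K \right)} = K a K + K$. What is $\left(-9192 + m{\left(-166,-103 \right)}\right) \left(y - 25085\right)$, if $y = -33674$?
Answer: $104026287251$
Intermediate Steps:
$m{\left(a,K \right)} = K + a K^{2}$ ($m{\left(a,K \right)} = a K^{2} + K = K + a K^{2}$)
$\left(-9192 + m{\left(-166,-103 \right)}\right) \left(y - 25085\right) = \left(-9192 - 103 \left(1 - -17098\right)\right) \left(-33674 - 25085\right) = \left(-9192 - 103 \left(1 + 17098\right)\right) \left(-58759\right) = \left(-9192 - 1761197\right) \left(-58759\right) = \left(-1770389\right) \left(-58759\right) = 104026287251$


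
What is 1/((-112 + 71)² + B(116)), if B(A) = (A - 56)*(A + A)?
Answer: 1/15601 ≈ 6.4099e-5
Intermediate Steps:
B(A) = 2*A*(-56 + A) (B(A) = (-56 + A)*(2*A) = 2*A*(-56 + A))
1/((-112 + 71)² + B(116)) = 1/((-112 + 71)² + 2*116*(-56 + 116)) = 1/((-41)² + 2*116*60) = 1/(1681 + 13920) = 1/15601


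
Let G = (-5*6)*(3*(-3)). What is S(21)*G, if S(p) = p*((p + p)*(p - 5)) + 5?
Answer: 3811590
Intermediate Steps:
G = 270 (G = -30*(-9) = 270)
S(p) = 5 + 2*p²*(-5 + p) (S(p) = p*((2*p)*(-5 + p)) + 5 = p*(2*p*(-5 + p)) + 5 = 2*p²*(-5 + p) + 5 = 5 + 2*p²*(-5 + p))
S(21)*G = (5 - 10*21² + 2*21³)*270 = (5 - 10*441 + 2*9261)*270 = (5 - 4410 + 18522)*270 = 14117*270 = 3811590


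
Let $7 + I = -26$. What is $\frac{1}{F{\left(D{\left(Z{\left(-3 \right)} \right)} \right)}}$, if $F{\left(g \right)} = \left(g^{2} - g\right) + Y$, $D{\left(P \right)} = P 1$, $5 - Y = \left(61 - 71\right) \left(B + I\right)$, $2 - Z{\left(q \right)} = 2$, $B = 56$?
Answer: $\frac{1}{235} \approx 0.0042553$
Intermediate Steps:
$I = -33$ ($I = -7 - 26 = -33$)
$Z{\left(q \right)} = 0$ ($Z{\left(q \right)} = 2 - 2 = 0$)
$Y = 235$ ($Y = 5 - \left(61 - 71\right) \left(56 - 33\right) = 5 - \left(-10\right) 23 = 5 - -230 = 5 + 230 = 235$)
$D{\left(P \right)} = P$
$F{\left(g \right)} = 235 + g^{2} - g$ ($F{\left(g \right)} = \left(g^{2} - g\right) + 235 = 235 + g^{2} - g$)
$\frac{1}{F{\left(D{\left(Z{\left(-3 \right)} \right)} \right)}} = \frac{1}{235 + 0^{2} - 0} = \frac{1}{235 + 0 + 0} = \frac{1}{235}$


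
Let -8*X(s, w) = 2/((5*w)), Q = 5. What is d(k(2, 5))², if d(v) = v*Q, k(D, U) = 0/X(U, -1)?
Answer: 0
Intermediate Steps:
X(s, w) = -1/(20*w) (X(s, w) = -1/(4*(5*w)) = -1/(5*w)/4 = -1/(20*w))
k(D, U) = 0 (k(D, U) = 0/((-1/20/(-1))) = 0/((-1/20*(-1))) = 0/(1/20) = 0*20 = 0)
d(v) = 5*v (d(v) = v*5 = 5*v)
d(k(2, 5))² = (5*0)² = 0² = 0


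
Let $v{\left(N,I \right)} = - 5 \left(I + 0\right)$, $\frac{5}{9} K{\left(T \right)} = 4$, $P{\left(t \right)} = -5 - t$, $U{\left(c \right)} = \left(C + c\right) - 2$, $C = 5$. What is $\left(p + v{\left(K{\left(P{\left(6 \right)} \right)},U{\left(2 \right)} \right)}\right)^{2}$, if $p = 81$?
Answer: $3136$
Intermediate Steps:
$U{\left(c \right)} = 3 + c$ ($U{\left(c \right)} = \left(5 + c\right) - 2 = 3 + c$)
$K{\left(T \right)} = \frac{36}{5}$ ($K{\left(T \right)} = \frac{9}{5} \cdot 4 = \frac{36}{5}$)
$v{\left(N,I \right)} = - 5 I$
$\left(p + v{\left(K{\left(P{\left(6 \right)} \right)},U{\left(2 \right)} \right)}\right)^{2} = \left(81 - 5 \left(3 + 2\right)\right)^{2} = \left(81 - 25\right)^{2} = 56^{2} = 3136$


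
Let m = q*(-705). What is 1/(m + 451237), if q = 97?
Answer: 1/382852 ≈ 2.6120e-6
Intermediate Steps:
m = -68385 (m = 97*(-705) = -68385)
1/(m + 451237) = 1/(-68385 + 451237) = 1/382852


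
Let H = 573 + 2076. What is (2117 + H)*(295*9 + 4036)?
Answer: 31889306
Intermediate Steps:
H = 2649
(2117 + H)*(295*9 + 4036) = (2117 + 2649)*(295*9 + 4036) = 4766*(2655 + 4036) = 4766*6691 = 31889306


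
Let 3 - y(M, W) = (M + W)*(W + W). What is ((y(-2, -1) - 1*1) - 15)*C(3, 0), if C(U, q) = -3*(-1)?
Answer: -57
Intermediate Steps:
C(U, q) = 3
y(M, W) = 3 - 2*W*(M + W) (y(M, W) = 3 - (M + W)*(W + W) = 3 - (M + W)*2*W = 3 - 2*W*(M + W))
((y(-2, -1) - 1*1) - 15)*C(3, 0) = (((3 - 2*(-1)² - 2*(-2)*(-1)) - 1*1) - 15)*3 = (((3 - 2*1 - 4) - 1) - 15)*3 = (((3 - 2 - 4) - 1) - 15)*3 = ((-3 - 1) - 15)*3 = (-4 - 15)*3 = -19*3 = -57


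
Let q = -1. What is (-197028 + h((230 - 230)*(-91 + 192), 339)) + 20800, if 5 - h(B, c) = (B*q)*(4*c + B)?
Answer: -176223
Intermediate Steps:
h(B, c) = 5 + B*(B + 4*c) (h(B, c) = 5 - B*(-1)*(4*c + B) = 5 - (-B)*(B + 4*c) = 5 - (-1)*B*(B + 4*c) = 5 + B*(B + 4*c))
(-197028 + h((230 - 230)*(-91 + 192), 339)) + 20800 = (-197028 + (5 + ((230 - 230)*(-91 + 192))**2 + 4*((230 - 230)*(-91 + 192))*339)) + 20800 = (-197028 + (5 + (0*101)**2 + 4*(0*101)*339)) + 20800 = (-197028 + (5 + 0**2 + 4*0*339)) + 20800 = (-197028 + (5 + 0 + 0)) + 20800 = (-197028 + 5) + 20800 = -197023 + 20800 = -176223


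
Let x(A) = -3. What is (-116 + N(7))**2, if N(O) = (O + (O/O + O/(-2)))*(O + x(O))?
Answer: 9604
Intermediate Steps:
N(O) = (1 + O/2)*(-3 + O) (N(O) = (O + (O/O + O/(-2)))*(O - 3) = (O + (1 + O*(-1/2)))*(-3 + O) = (O + (1 - O/2))*(-3 + O) = (1 + O/2)*(-3 + O))
(-116 + N(7))**2 = (-116 + (-3 + (1/2)*7**2 - 1/2*7))**2 = (-116 + (-3 + (1/2)*49 - 7/2))**2 = (-116 + (-3 + 49/2 - 7/2))**2 = (-116 + 18)**2 = (-98)**2 = 9604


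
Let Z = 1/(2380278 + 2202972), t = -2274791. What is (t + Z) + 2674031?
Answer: 1829816730001/4583250 ≈ 3.9924e+5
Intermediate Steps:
Z = 1/4583250 ≈ 2.1819e-7
(t + Z) + 2674031 = (-2274791 + 1/4583250) + 2674031 = -10425935850749/4583250 + 2674031 = 1829816730001/4583250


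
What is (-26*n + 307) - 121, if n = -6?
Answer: 342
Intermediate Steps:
(-26*n + 307) - 121 = (-26*(-6) + 307) - 121 = (156 + 307) - 121 = 463 - 121 = 342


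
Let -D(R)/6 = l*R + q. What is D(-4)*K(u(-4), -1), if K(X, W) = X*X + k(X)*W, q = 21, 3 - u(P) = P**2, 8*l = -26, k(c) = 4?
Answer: -33660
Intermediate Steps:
l = -13/4 (l = (1/8)*(-26) = -13/4 ≈ -3.2500)
u(P) = 3 - P**2
K(X, W) = X**2 + 4*W (K(X, W) = X*X + 4*W = X**2 + 4*W)
D(R) = -126 + 39*R/2 (D(R) = -6*(-13*R/4 + 21) = -6*(21 - 13*R/4) = -126 + 39*R/2)
D(-4)*K(u(-4), -1) = (-126 + (39/2)*(-4))*((3 - 1*(-4)**2)**2 + 4*(-1)) = (-126 - 78)*((3 - 1*16)**2 - 4) = -204*((3 - 16)**2 - 4) = -204*((-13)**2 - 4) = -204*(169 - 4) = -204*165 = -33660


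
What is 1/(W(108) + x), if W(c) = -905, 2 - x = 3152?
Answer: -1/4055 ≈ -0.00024661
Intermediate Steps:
x = -3150 (x = 2 - 1*3152 = 2 - 3152 = -3150)
1/(W(108) + x) = 1/(-905 - 3150) = 1/(-4055) = -1/4055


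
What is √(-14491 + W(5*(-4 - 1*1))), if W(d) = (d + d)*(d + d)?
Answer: I*√11991 ≈ 109.5*I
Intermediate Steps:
W(d) = 4*d² (W(d) = (2*d)*(2*d) = 4*d²)
√(-14491 + W(5*(-4 - 1*1))) = √(-14491 + 4*(5*(-4 - 1*1))²) = √(-14491 + 4*(5*(-4 - 1))²) = √(-14491 + 4*(5*(-5))²) = √(-14491 + 4*(-25)²) = √(-14491 + 4*625) = √(-14491 + 2500) = √(-11991) = I*√11991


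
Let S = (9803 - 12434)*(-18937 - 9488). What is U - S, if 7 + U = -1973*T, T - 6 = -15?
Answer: -74768425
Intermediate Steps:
T = -9 (T = 6 - 15 = -9)
S = 74786175 (S = -2631*(-28425) = 74786175)
U = 17750 (U = -7 - 1973*(-9) = -7 + 17757 = 17750)
U - S = 17750 - 1*74786175 = 17750 - 74786175 = -74768425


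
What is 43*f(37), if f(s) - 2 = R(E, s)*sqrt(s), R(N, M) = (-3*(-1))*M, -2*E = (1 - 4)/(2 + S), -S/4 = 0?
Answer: 86 + 4773*sqrt(37) ≈ 29119.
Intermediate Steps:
S = 0 (S = -4*0 = 0)
E = 3/4 (E = -(1 - 4)/(2*(2 + 0)) = -(-3)/(2*2) = -1/2*(-3/2) = 3/4 ≈ 0.75000)
R(N, M) = 3*M
f(s) = 2 + 3*s**(3/2) (f(s) = 2 + (3*s)*sqrt(s) = 2 + 3*s**(3/2))
43*f(37) = 43*(2 + 3*37**(3/2)) = 43*(2 + 3*(37*sqrt(37))) = 43*(2 + 111*sqrt(37)) = 86 + 4773*sqrt(37)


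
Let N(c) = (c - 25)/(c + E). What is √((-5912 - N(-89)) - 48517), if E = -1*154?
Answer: I*√4408787/9 ≈ 233.3*I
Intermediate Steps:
E = -154
N(c) = (-25 + c)/(-154 + c) (N(c) = (c - 25)/(c - 154) = (-25 + c)/(-154 + c))
√((-5912 - N(-89)) - 48517) = √((-5912 - (-25 - 89)/(-154 - 89)) - 48517) = √((-5912 - (-114)/(-243)) - 48517) = √((-5912 - (-1)*(-114)/243) - 48517) = √((-5912 - 1*38/81) - 48517) = √((-5912 - 38/81) - 48517) = √(-478910/81 - 48517) = √(-4408787/81) = I*√4408787/9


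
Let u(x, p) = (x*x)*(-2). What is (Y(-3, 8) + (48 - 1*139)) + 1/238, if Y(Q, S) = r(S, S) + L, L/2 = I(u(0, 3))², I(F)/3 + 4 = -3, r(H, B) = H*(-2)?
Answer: 184451/238 ≈ 775.00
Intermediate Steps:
u(x, p) = -2*x² (u(x, p) = x²*(-2) = -2*x²)
r(H, B) = -2*H
I(F) = -21 (I(F) = -12 + 3*(-3) = -12 - 9 = -21)
L = 882 (L = 2*(-21)² = 2*441 = 882)
Y(Q, S) = 882 - 2*S (Y(Q, S) = -2*S + 882 = 882 - 2*S)
(Y(-3, 8) + (48 - 1*139)) + 1/238 = ((882 - 2*8) + (48 - 1*139)) + 1/238 = ((882 - 16) + (48 - 139)) + 1/238 = (866 - 91) + 1/238 = 775 + 1/238 = 184451/238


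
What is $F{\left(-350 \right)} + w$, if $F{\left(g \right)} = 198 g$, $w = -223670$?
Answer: $-292970$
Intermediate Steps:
$F{\left(-350 \right)} + w = 198 \left(-350\right) - 223670 = -69300 - 223670 = -292970$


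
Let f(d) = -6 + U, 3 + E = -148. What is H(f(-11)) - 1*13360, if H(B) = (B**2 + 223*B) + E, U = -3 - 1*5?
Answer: -16437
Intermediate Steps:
E = -151 (E = -3 - 148 = -151)
U = -8 (U = -3 - 5 = -8)
f(d) = -14 (f(d) = -6 - 8 = -14)
H(B) = -151 + B**2 + 223*B (H(B) = (B**2 + 223*B) - 151 = -151 + B**2 + 223*B)
H(f(-11)) - 1*13360 = (-151 + (-14)**2 + 223*(-14)) - 1*13360 = (-151 + 196 - 3122) - 13360 = -3077 - 13360 = -16437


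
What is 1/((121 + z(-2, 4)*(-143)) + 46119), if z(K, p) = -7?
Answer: 1/47241 ≈ 2.1168e-5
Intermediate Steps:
1/((121 + z(-2, 4)*(-143)) + 46119) = 1/((121 - 7*(-143)) + 46119) = 1/((121 + 1001) + 46119) = 1/(1122 + 46119) = 1/47241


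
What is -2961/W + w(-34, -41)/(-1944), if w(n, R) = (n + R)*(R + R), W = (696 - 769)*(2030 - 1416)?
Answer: -22491593/7261164 ≈ -3.0975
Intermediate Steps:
W = -44822 (W = -73*614 = -44822)
w(n, R) = 2*R*(R + n) (w(n, R) = (R + n)*(2*R) = 2*R*(R + n))
-2961/W + w(-34, -41)/(-1944) = -2961/(-44822) + (2*(-41)*(-41 - 34))/(-1944) = -2961*(-1/44822) + (2*(-41)*(-75))*(-1/1944) = 2961/44822 + 6150*(-1/1944) = 2961/44822 - 1025/324 = -22491593/7261164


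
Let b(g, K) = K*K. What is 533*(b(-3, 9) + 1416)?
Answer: 797901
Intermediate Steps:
b(g, K) = K²
533*(b(-3, 9) + 1416) = 533*(9² + 1416) = 533*(81 + 1416) = 533*1497 = 797901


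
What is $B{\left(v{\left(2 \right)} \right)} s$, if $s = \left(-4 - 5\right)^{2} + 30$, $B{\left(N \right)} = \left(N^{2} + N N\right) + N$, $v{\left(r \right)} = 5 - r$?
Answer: $2331$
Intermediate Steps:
$B{\left(N \right)} = N + 2 N^{2}$ ($B{\left(N \right)} = \left(N^{2} + N^{2}\right) + N = 2 N^{2} + N = N + 2 N^{2}$)
$s = 111$ ($s = \left(-9\right)^{2} + 30 = 81 + 30 = 111$)
$B{\left(v{\left(2 \right)} \right)} s = \left(5 - 2\right) \left(1 + 2 \left(5 - 2\right)\right) 111 = 3 \left(1 + 2 \cdot 3\right) 111 = 3 \left(1 + 6\right) 111 = 3 \cdot 7 \cdot 111 = 21 \cdot 111 = 2331$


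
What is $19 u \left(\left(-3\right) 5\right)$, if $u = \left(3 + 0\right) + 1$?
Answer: $-1140$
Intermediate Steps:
$u = 4$ ($u = 3 + 1 = 4$)
$19 u \left(\left(-3\right) 5\right) = 19 \cdot 4 \left(\left(-3\right) 5\right) = 76 \left(-15\right) = -1140$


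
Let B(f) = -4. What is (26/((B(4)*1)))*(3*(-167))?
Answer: 6513/2 ≈ 3256.5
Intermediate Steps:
(26/((B(4)*1)))*(3*(-167)) = (26/((-4*1)))*(3*(-167)) = (26/(-4))*(-501) = (26*(-¼))*(-501) = -13/2*(-501) = 6513/2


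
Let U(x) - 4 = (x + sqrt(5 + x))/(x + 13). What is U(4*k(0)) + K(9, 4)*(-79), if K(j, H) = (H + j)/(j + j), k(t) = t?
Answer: -955/18 + sqrt(5)/13 ≈ -52.884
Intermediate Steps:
K(j, H) = (H + j)/(2*j) (K(j, H) = (H + j)/((2*j)) = (H + j)*(1/(2*j)) = (H + j)/(2*j))
U(x) = 4 + (x + sqrt(5 + x))/(13 + x) (U(x) = 4 + (x + sqrt(5 + x))/(x + 13) = 4 + (x + sqrt(5 + x))/(13 + x))
U(4*k(0)) + K(9, 4)*(-79) = (52 + sqrt(5 + 4*0) + 5*(4*0))/(13 + 4*0) + ((1/2)*(4 + 9)/9)*(-79) = (52 + sqrt(5 + 0) + 5*0)/(13 + 0) + ((1/2)*(1/9)*13)*(-79) = (52 + sqrt(5) + 0)/13 + (13/18)*(-79) = (52 + sqrt(5))/13 - 1027/18 = (4 + sqrt(5)/13) - 1027/18 = -955/18 + sqrt(5)/13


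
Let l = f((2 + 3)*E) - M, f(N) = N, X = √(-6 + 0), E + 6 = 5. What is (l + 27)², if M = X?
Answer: (22 - I*√6)² ≈ 478.0 - 107.78*I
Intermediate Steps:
E = -1 (E = -6 + 5 = -1)
X = I*√6 (X = √(-6) = I*√6 ≈ 2.4495*I)
M = I*√6 ≈ 2.4495*I
l = -5 - I*√6 (l = (2 + 3)*(-1) - I*√6 = 5*(-1) - I*√6 = -5 - I*√6 ≈ -5.0 - 2.4495*I)
(l + 27)² = ((-5 - I*√6) + 27)² = (22 - I*√6)²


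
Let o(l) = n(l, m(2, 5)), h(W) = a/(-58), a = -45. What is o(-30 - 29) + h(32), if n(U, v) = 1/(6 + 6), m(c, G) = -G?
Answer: 299/348 ≈ 0.85920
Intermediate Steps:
h(W) = 45/58 (h(W) = -45/(-58) = -45*(-1/58) = 45/58)
n(U, v) = 1/12
o(l) = 1/12
o(-30 - 29) + h(32) = 1/12 + 45/58 = 299/348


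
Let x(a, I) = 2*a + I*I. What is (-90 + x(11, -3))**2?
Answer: 3481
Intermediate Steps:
x(a, I) = I**2 + 2*a (x(a, I) = 2*a + I**2 = I**2 + 2*a)
(-90 + x(11, -3))**2 = (-90 + ((-3)**2 + 2*11))**2 = (-90 + (9 + 22))**2 = (-90 + 31)**2 = (-59)**2 = 3481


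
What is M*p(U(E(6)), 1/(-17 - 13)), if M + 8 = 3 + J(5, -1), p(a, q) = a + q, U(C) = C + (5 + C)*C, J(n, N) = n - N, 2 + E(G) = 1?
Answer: -151/30 ≈ -5.0333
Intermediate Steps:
E(G) = -1 (E(G) = -2 + 1 = -1)
U(C) = C + C*(5 + C)
M = 1 (M = -8 + (3 + (5 - 1*(-1))) = -8 + (3 + (5 + 1)) = -8 + (3 + 6) = -8 + 9 = 1)
M*p(U(E(6)), 1/(-17 - 13)) = 1*(-(6 - 1) + 1/(-17 - 13)) = 1*(-1*5 + 1/(-30)) = 1*(-5 - 1/30) = 1*(-151/30) = -151/30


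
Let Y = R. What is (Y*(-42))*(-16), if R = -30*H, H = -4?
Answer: 80640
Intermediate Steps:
R = 120 (R = -30*(-4) = 120)
Y = 120
(Y*(-42))*(-16) = (120*(-42))*(-16) = -5040*(-16) = 80640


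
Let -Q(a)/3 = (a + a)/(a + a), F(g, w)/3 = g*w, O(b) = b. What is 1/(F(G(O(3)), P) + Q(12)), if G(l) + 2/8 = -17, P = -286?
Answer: 2/29595 ≈ 6.7579e-5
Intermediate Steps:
G(l) = -69/4 (G(l) = -¼ - 17 = -69/4)
F(g, w) = 3*g*w (F(g, w) = 3*(g*w) = 3*g*w)
Q(a) = -3 (Q(a) = -3*(a + a)/(a + a) = -3*2*a/(2*a) = -3*2*a*1/(2*a) = -3*1 = -3)
1/(F(G(O(3)), P) + Q(12)) = 1/(3*(-69/4)*(-286) - 3) = 1/(29601/2 - 3) = 1/(29595/2) = 2/29595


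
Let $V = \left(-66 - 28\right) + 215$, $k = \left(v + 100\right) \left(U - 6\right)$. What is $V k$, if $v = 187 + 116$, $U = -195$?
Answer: $-9801363$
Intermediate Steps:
$v = 303$
$k = -81003$ ($k = \left(303 + 100\right) \left(-195 - 6\right) = 403 \left(-201\right) = -81003$)
$V = 121$ ($V = -94 + 215 = 121$)
$V k = 121 \left(-81003\right) = -9801363$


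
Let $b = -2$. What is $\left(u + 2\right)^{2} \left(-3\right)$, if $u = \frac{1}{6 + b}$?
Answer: $- \frac{243}{16} \approx -15.188$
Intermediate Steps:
$u = \frac{1}{4}$ ($u = \frac{1}{6 - 2} = \frac{1}{4} \approx 0.25$)
$\left(u + 2\right)^{2} \left(-3\right) = \left(\frac{1}{4} + 2\right)^{2} \left(-3\right) = \left(\frac{9}{4}\right)^{2} \left(-3\right) = \frac{81}{16} \left(-3\right) = - \frac{243}{16}$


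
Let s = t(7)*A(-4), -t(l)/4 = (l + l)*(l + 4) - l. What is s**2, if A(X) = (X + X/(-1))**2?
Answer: 0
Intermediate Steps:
t(l) = 4*l - 8*l*(4 + l) (t(l) = -4*((l + l)*(l + 4) - l) = -4*((2*l)*(4 + l) - l) = -4*(2*l*(4 + l) - l) = -4*(-l + 2*l*(4 + l)) = 4*l - 8*l*(4 + l))
A(X) = 0 (A(X) = (X + X*(-1))**2 = (X - X)**2 = 0**2 = 0)
s = 0 (s = -4*7*(7 + 2*7)*0 = -4*7*(7 + 14)*0 = -4*7*21*0 = -588*0 = 0)
s**2 = 0**2 = 0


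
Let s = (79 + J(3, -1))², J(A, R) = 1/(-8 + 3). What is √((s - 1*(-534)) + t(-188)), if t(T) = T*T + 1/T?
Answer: √9297114321/470 ≈ 205.15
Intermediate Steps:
t(T) = 1/T + T² (t(T) = T² + 1/T = 1/T + T²)
J(A, R) = -⅕ (J(A, R) = 1/(-5) = -⅕)
s = 155236/25 (s = (79 - ⅕)² = (394/5)² = 155236/25 ≈ 6209.4)
√((s - 1*(-534)) + t(-188)) = √((155236/25 - 1*(-534)) + (1 + (-188)³)/(-188)) = √((155236/25 + 534) - (1 - 6644672)/188) = √(168586/25 - 1/188*(-6644671)) = √(168586/25 + 6644671/188) = √(197810943/4700) = √9297114321/470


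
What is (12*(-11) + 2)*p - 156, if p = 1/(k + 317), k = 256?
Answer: -89518/573 ≈ -156.23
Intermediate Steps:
p = 1/573 (p = 1/(256 + 317) = 1/573 ≈ 0.0017452)
(12*(-11) + 2)*p - 156 = (12*(-11) + 2)*(1/573) - 156 = (-132 + 2)*(1/573) - 156 = -130*1/573 - 156 = -130/573 - 156 = -89518/573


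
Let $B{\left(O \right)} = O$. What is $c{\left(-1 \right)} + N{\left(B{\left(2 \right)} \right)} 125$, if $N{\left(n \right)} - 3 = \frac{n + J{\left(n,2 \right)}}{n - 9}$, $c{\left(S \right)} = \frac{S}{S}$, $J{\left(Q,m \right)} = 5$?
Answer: $251$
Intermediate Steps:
$c{\left(S \right)} = 1$
$N{\left(n \right)} = 3 + \frac{5 + n}{-9 + n}$ ($N{\left(n \right)} = 3 + \frac{n + 5}{n - 9} = 3 + \frac{5 + n}{-9 + n}$)
$c{\left(-1 \right)} + N{\left(B{\left(2 \right)} \right)} 125 = 1 + \frac{2 \left(-11 + 2 \cdot 2\right)}{-9 + 2} \cdot 125 = 1 + \frac{2 \left(-11 + 4\right)}{-7} \cdot 125 = 1 + 2 \left(- \frac{1}{7}\right) \left(-7\right) 125 = 1 + 2 \cdot 125 = 1 + 250 = 251$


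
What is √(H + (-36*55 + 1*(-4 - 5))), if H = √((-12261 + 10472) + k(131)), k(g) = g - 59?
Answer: √(-1989 + I*√1717) ≈ 0.4645 + 44.601*I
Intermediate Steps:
k(g) = -59 + g
H = I*√1717 (H = √((-12261 + 10472) + (-59 + 131)) = √(-1789 + 72) = √(-1717) = I*√1717 ≈ 41.437*I)
√(H + (-36*55 + 1*(-4 - 5))) = √(I*√1717 + (-36*55 + 1*(-4 - 5))) = √(I*√1717 + (-1980 + 1*(-9))) = √(I*√1717 + (-1980 - 9)) = √(I*√1717 - 1989) = √(-1989 + I*√1717)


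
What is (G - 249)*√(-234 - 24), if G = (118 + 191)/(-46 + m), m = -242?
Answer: -24007*I*√258/96 ≈ -4016.8*I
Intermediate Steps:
G = -103/96 (G = (118 + 191)/(-46 - 242) = 309/(-288) = 309*(-1/288) = -103/96 ≈ -1.0729)
(G - 249)*√(-234 - 24) = (-103/96 - 249)*√(-234 - 24) = -24007*I*√258/96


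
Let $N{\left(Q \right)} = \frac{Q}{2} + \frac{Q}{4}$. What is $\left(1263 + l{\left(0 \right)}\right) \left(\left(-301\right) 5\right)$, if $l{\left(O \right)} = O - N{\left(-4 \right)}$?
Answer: $-1905330$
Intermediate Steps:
$N{\left(Q \right)} = \frac{3 Q}{4}$ ($N{\left(Q \right)} = Q \frac{1}{2} + Q \frac{1}{4} = \frac{Q}{2} + \frac{Q}{4} = \frac{3 Q}{4}$)
$l{\left(O \right)} = 3 + O$ ($l{\left(O \right)} = O - \frac{3}{4} \left(-4\right) = O - -3 = O + 3 = 3 + O$)
$\left(1263 + l{\left(0 \right)}\right) \left(\left(-301\right) 5\right) = \left(1263 + \left(3 + 0\right)\right) \left(\left(-301\right) 5\right) = \left(1263 + 3\right) \left(-1505\right) = 1266 \left(-1505\right) = -1905330$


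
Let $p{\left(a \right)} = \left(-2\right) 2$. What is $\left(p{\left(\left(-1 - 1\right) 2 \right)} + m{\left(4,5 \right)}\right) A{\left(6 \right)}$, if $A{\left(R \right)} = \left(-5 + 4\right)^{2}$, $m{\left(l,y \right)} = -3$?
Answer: $-7$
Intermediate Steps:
$A{\left(R \right)} = 1$ ($A{\left(R \right)} = \left(-1\right)^{2} = 1$)
$p{\left(a \right)} = -4$
$\left(p{\left(\left(-1 - 1\right) 2 \right)} + m{\left(4,5 \right)}\right) A{\left(6 \right)} = \left(-4 - 3\right) 1 = \left(-7\right) 1 = -7$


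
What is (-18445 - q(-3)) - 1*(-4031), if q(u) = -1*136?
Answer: -14278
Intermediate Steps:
q(u) = -136
(-18445 - q(-3)) - 1*(-4031) = (-18445 - 1*(-136)) - 1*(-4031) = (-18445 + 136) + 4031 = -18309 + 4031 = -14278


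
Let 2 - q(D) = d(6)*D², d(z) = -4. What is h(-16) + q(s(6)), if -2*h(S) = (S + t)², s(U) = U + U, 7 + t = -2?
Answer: 531/2 ≈ 265.50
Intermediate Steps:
t = -9 (t = -7 - 2 = -9)
s(U) = 2*U
q(D) = 2 + 4*D² (q(D) = 2 - (-4)*D² = 2 + 4*D²)
h(S) = -(-9 + S)²/2 (h(S) = -(S - 9)²/2 = -(-9 + S)²/2)
h(-16) + q(s(6)) = -(-9 - 16)²/2 + (2 + 4*(2*6)²) = -½*(-25)² + (2 + 4*12²) = -½*625 + (2 + 4*144) = -625/2 + (2 + 576) = -625/2 + 578 = 531/2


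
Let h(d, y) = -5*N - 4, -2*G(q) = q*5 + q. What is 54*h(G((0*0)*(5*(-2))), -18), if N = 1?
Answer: -486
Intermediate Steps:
G(q) = -3*q (G(q) = -(q*5 + q)/2 = -(5*q + q)/2 = -3*q)
h(d, y) = -9 (h(d, y) = -5*1 - 4 = -5 - 4 = -9)
54*h(G((0*0)*(5*(-2))), -18) = 54*(-9) = -486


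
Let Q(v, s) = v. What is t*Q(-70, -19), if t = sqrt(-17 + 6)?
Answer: -70*I*sqrt(11) ≈ -232.16*I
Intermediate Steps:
t = I*sqrt(11) (t = sqrt(-11) = I*sqrt(11) ≈ 3.3166*I)
t*Q(-70, -19) = (I*sqrt(11))*(-70) = -70*I*sqrt(11)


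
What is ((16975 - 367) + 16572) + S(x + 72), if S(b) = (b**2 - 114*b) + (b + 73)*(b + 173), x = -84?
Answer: 44513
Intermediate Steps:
S(b) = b**2 - 114*b + (73 + b)*(173 + b) (S(b) = (b**2 - 114*b) + (73 + b)*(173 + b) = b**2 - 114*b + (73 + b)*(173 + b))
((16975 - 367) + 16572) + S(x + 72) = ((16975 - 367) + 16572) + (12629 + 2*(-84 + 72)**2 + 132*(-84 + 72)) = (16608 + 16572) + (12629 + 2*(-12)**2 + 132*(-12)) = 33180 + (12629 + 2*144 - 1584) = 33180 + (12629 + 288 - 1584) = 33180 + 11333 = 44513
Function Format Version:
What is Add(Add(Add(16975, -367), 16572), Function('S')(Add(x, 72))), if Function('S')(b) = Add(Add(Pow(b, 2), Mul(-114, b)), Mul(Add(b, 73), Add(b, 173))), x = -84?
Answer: 44513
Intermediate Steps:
Function('S')(b) = Add(Pow(b, 2), Mul(-114, b), Mul(Add(73, b), Add(173, b))) (Function('S')(b) = Add(Add(Pow(b, 2), Mul(-114, b)), Mul(Add(73, b), Add(173, b))) = Add(Pow(b, 2), Mul(-114, b), Mul(Add(73, b), Add(173, b))))
Add(Add(Add(16975, -367), 16572), Function('S')(Add(x, 72))) = Add(Add(Add(16975, -367), 16572), Add(12629, Mul(2, Pow(Add(-84, 72), 2)), Mul(132, Add(-84, 72)))) = Add(Add(16608, 16572), Add(12629, Mul(2, Pow(-12, 2)), Mul(132, -12))) = Add(33180, Add(12629, Mul(2, 144), -1584)) = Add(33180, Add(12629, 288, -1584)) = Add(33180, 11333) = 44513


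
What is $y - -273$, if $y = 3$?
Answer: $276$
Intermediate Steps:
$y - -273 = 3 - -273 = 3 + 273 = 276$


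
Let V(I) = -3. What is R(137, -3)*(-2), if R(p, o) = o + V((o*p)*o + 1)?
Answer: 12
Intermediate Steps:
R(p, o) = -3 + o (R(p, o) = o - 3 = -3 + o)
R(137, -3)*(-2) = (-3 - 3)*(-2) = -6*(-2) = 12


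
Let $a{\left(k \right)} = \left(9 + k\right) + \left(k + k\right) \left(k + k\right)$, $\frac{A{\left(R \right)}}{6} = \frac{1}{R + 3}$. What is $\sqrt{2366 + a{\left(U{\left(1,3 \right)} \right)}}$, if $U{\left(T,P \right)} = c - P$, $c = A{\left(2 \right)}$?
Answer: $\frac{\sqrt{59654}}{5} \approx 48.848$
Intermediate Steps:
$A{\left(R \right)} = \frac{6}{3 + R}$ ($A{\left(R \right)} = \frac{6}{R + 3} = \frac{6}{3 + R}$)
$c = \frac{6}{5}$ ($c = \frac{6}{3 + 2} = \frac{6}{5} \approx 1.2$)
$U{\left(T,P \right)} = \frac{6}{5} - P$
$a{\left(k \right)} = 9 + k + 4 k^{2}$ ($a{\left(k \right)} = \left(9 + k\right) + 2 k 2 k = \left(9 + k\right) + 4 k^{2} = 9 + k + 4 k^{2}$)
$\sqrt{2366 + a{\left(U{\left(1,3 \right)} \right)}} = \sqrt{2366 + \left(9 + \left(\frac{6}{5} - 3\right) + 4 \left(\frac{6}{5} - 3\right)^{2}\right)} = \sqrt{2366 + \left(9 - \frac{9}{5} + 4 \left(- \frac{9}{5}\right)^{2}\right)} = \sqrt{2366 + \left(9 - \frac{9}{5} + 4 \cdot \frac{81}{25}\right)} = \sqrt{2366 + \left(9 - \frac{9}{5} + \frac{324}{25}\right)} = \sqrt{2366 + \frac{504}{25}} = \sqrt{\frac{59654}{25}} = \frac{\sqrt{59654}}{5}$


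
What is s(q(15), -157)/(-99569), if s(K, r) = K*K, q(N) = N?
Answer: -225/99569 ≈ -0.0022597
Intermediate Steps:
s(K, r) = K²
s(q(15), -157)/(-99569) = 15²/(-99569) = 225*(-1/99569) = -225/99569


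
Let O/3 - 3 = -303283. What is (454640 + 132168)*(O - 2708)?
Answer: -535490466784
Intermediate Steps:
O = -909840 (O = 9 + 3*(-303283) = 9 - 909849 = -909840)
(454640 + 132168)*(O - 2708) = (454640 + 132168)*(-909840 - 2708) = 586808*(-912548) = -535490466784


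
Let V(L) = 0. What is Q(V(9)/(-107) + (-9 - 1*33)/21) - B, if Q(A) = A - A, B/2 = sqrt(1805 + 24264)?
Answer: -2*sqrt(26069) ≈ -322.92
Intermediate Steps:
B = 2*sqrt(26069) (B = 2*sqrt(1805 + 24264) = 2*sqrt(26069) ≈ 322.92)
Q(A) = 0
Q(V(9)/(-107) + (-9 - 1*33)/21) - B = 0 - 2*sqrt(26069) = -2*sqrt(26069)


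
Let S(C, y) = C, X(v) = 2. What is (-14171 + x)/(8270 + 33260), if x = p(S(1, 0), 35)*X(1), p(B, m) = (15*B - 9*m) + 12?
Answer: -14747/41530 ≈ -0.35509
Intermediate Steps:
p(B, m) = 12 - 9*m + 15*B (p(B, m) = (-9*m + 15*B) + 12 = 12 - 9*m + 15*B)
x = -576 (x = (12 - 9*35 + 15*1)*2 = (12 - 315 + 15)*2 = -288*2 = -576)
(-14171 + x)/(8270 + 33260) = (-14171 - 576)/(8270 + 33260) = -14747/41530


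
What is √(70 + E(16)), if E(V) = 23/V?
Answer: 3*√127/4 ≈ 8.4521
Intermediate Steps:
√(70 + E(16)) = √(70 + 23/16) = √(1143/16) = 3*√127/4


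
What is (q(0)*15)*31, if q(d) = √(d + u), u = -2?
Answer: 465*I*√2 ≈ 657.61*I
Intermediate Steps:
q(d) = √(-2 + d) (q(d) = √(d - 2) = √(-2 + d))
(q(0)*15)*31 = (√(-2 + 0)*15)*31 = (√(-2)*15)*31 = ((I*√2)*15)*31 = (15*I*√2)*31 = 465*I*√2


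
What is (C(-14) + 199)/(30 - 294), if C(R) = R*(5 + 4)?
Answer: -73/264 ≈ -0.27652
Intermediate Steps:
C(R) = 9*R (C(R) = R*9 = 9*R)
(C(-14) + 199)/(30 - 294) = (9*(-14) + 199)/(30 - 294) = (-126 + 199)/(-264) = 73*(-1/264) = -73/264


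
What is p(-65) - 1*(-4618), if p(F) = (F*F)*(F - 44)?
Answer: -455907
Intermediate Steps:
p(F) = F²*(-44 + F)
p(-65) - 1*(-4618) = (-65)²*(-44 - 65) - 1*(-4618) = 4225*(-109) + 4618 = -460525 + 4618 = -455907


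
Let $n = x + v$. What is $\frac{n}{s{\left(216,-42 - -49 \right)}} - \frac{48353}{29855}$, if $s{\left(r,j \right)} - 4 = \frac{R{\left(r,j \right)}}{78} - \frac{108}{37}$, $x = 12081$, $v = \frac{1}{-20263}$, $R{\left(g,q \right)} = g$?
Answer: $\frac{1756768566663091}{560185426990} \approx 3136.0$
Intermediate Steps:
$v = - \frac{1}{20263} \approx -4.9351 \cdot 10^{-5}$
$s{\left(r,j \right)} = \frac{40}{37} + \frac{r}{78}$ ($s{\left(r,j \right)} = 4 + \left(\frac{r}{78} - \frac{108}{37}\right) = 4 + \left(- \frac{108}{37} + \frac{r}{78}\right) = \frac{40}{37} + \frac{r}{78}$)
$n = \frac{244797302}{20263}$ ($n = 12081 - \frac{1}{20263} = \frac{244797302}{20263} \approx 12081.0$)
$\frac{n}{s{\left(216,-42 - -49 \right)}} - \frac{48353}{29855} = \frac{244797302}{20263 \left(\frac{40}{37} + \frac{1}{78} \cdot 216\right)} - \frac{48353}{29855} = \frac{244797302}{20263 \left(\frac{40}{37} + \frac{36}{13}\right)} - \frac{48353}{29855} = \frac{244797302}{20263 \cdot \frac{1852}{481}} - \frac{48353}{29855} = \frac{244797302}{20263} \cdot \frac{481}{1852} - \frac{48353}{29855} = \frac{58873751131}{18763538} - \frac{48353}{29855} = \frac{1756768566663091}{560185426990}$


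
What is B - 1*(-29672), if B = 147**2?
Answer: 51281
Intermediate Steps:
B = 21609
B - 1*(-29672) = 21609 - 1*(-29672) = 21609 + 29672 = 51281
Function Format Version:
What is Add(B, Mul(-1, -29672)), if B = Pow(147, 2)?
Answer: 51281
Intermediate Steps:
B = 21609
Add(B, Mul(-1, -29672)) = Add(21609, Mul(-1, -29672)) = Add(21609, 29672) = 51281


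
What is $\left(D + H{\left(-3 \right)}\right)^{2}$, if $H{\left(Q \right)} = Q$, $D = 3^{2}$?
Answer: $36$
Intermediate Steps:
$D = 9$
$\left(D + H{\left(-3 \right)}\right)^{2} = \left(9 - 3\right)^{2} = 6^{2} = 36$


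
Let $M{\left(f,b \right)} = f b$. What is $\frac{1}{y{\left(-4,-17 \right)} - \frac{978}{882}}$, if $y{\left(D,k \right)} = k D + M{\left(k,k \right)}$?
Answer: $\frac{147}{52316} \approx 0.0028098$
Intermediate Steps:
$M{\left(f,b \right)} = b f$
$y{\left(D,k \right)} = k^{2} + D k$ ($y{\left(D,k \right)} = k D + k k = D k + k^{2} = k^{2} + D k$)
$\frac{1}{y{\left(-4,-17 \right)} - \frac{978}{882}} = \frac{1}{- 17 \left(-4 - 17\right) - \frac{978}{882}} = \frac{1}{\left(-17\right) \left(-21\right) - \frac{163}{147}} = \frac{1}{357 - \frac{163}{147}} = \frac{1}{\frac{52316}{147}} = \frac{147}{52316}$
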